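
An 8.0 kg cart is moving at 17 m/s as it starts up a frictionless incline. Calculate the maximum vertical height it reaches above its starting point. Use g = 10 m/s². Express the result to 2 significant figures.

h = 14 m

By energy conservation, ½mv² = mgh
h = v²/(2g) = 17²/(2 × 10) = 14.45 m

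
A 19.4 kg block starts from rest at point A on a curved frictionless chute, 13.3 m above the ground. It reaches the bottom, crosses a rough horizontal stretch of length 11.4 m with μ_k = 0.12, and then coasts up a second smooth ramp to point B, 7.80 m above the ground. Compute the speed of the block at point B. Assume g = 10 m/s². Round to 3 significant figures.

Energy at A: mgh₁ = (19.4)(10)(13.3) = 2580.2 J
Friction loss: W_f = μ_k mg d = 265.4 J
At B: ½mv² + mgh₂ = mgh₁ − W_f
½mv² = 2580.2 − 265.4 − 1513.2 = 801.61 J
v = √(2 × 801.61/19.4) = 9.091 m/s

v = 9.09 m/s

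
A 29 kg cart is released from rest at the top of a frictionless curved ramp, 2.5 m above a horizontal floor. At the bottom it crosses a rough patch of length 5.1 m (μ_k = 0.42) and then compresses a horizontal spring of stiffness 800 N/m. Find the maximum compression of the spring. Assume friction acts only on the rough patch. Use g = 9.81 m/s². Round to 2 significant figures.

Initial energy: E₁ = mgh = (29)(9.81)(2.5) = 711.23 J
Friction removes W_f = μ_k mg d = (0.42)(29)(9.81)(5.1) = 609.4 J
Energy reaching the spring: E = 711.23 − 609.4 = 101.85 J
At max compression ½kx² = E ⇒ x = √(2E/k) = √(2 × 101.85/800) = 0.5046 m

x = 0.50 m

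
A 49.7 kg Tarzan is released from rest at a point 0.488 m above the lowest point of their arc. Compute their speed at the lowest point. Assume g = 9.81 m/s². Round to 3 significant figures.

Energy conservation between the two points: mgh = ½mv²
v = √(2gh) = √(2 × 9.81 × 0.488) = √9.5746 = 3.094 m/s

v = 3.09 m/s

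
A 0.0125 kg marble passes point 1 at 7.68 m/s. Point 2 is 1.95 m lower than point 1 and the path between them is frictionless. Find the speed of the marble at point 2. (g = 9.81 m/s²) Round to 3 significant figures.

v = 9.86 m/s

By conservation of mechanical energy, ½mv₀² + mgh = ½mv²
v² = v₀² + 2gh = (7.68)² + 2(9.81)(1.95) = 97.241
v = √97.241 = 9.861 m/s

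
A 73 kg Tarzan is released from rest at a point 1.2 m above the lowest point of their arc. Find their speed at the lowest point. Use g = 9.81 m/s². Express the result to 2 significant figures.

v = 4.9 m/s

By conservation of mechanical energy, mgh = ½mv²
v = √(2gh) = √(2 × 9.81 × 1.2) = √23.544 = 4.852 m/s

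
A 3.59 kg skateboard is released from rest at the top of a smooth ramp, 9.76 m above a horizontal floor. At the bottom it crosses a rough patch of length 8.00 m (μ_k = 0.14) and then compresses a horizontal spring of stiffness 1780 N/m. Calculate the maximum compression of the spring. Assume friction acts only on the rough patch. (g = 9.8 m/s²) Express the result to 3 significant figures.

Initial energy: E₁ = mgh = (3.59)(9.8)(9.76) = 343.38 J
Friction removes W_f = μ_k mg d = (0.14)(3.59)(9.8)(8.00) = 39.40 J
Energy reaching the spring: E = 343.38 − 39.40 = 303.97 J
At max compression ½kx² = E ⇒ x = √(2E/k) = √(2 × 303.97/1780) = 0.5844 m

x = 0.584 m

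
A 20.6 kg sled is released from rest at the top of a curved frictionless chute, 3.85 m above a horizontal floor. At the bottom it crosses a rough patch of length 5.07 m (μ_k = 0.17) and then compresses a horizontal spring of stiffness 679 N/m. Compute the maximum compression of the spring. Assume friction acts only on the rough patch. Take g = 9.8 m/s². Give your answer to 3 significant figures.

Initial energy: E₁ = mgh = (20.6)(9.8)(3.85) = 777.24 J
Friction removes W_f = μ_k mg d = (0.17)(20.6)(9.8)(5.07) = 174.0 J
Energy reaching the spring: E = 777.24 − 174.0 = 603.24 J
At max compression ½kx² = E ⇒ x = √(2E/k) = √(2 × 603.24/679) = 1.333 m

x = 1.33 m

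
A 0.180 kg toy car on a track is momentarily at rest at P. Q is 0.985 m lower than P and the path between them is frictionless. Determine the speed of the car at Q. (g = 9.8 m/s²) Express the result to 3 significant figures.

Equating total energy at the two states: mgh = ½mv²
The mass cancels from both sides.
v = √(2gh) = √(2 × 9.8 × 0.985) = √19.306 = 4.394 m/s

v = 4.39 m/s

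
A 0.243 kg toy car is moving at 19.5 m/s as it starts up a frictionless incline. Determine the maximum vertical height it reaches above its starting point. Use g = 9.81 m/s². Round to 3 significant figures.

h = 19.4 m

Setting KE at the bottom equal to PE gained: ½mv² = mgh
h = v²/(2g) = 19.5²/(2 × 9.81) = 19.38 m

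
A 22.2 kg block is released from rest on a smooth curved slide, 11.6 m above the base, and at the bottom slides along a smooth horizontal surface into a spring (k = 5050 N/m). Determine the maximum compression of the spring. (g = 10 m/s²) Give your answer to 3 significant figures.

At max compression the block is momentarily at rest: mgh = ½kx²
x = √(2mgh/k) = √(2 × 22.2 × 10 × 11.6 / 5050) = 1.010 m

x = 1.01 m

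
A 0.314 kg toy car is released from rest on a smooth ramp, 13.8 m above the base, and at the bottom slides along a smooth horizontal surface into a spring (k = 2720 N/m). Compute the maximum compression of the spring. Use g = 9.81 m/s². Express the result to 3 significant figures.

Energy conservation (no friction) from release to max compression: mgh = ½kx²
x = √(2mgh/k) = √(2 × 0.314 × 9.81 × 13.8 / 2720) = 0.1768 m

x = 0.177 m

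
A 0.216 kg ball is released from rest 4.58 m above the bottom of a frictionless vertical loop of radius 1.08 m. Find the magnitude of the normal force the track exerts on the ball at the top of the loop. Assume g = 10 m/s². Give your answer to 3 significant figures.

Energy from release to top (height 2r): mgh = ½mv_top² + mg(2r)
v_top² = 2g(h − 2r) = 2(10)(4.58 − 2.160) = 48.400 m²/s²
At the top, both N and weight point toward the centre: N + mg = mv_top²/r
N = m(v_top²/r − g) = 0.216(48.400/1.08 − 10) = 7.520 N

N = 7.52 N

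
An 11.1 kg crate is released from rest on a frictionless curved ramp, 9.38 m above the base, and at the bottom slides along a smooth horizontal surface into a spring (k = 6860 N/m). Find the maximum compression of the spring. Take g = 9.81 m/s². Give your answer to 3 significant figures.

x = 0.546 m

Gravitational PE at the top equals spring PE at max compression: mgh = ½kx²
x = √(2mgh/k) = √(2 × 11.1 × 9.81 × 9.38 / 6860) = 0.5457 m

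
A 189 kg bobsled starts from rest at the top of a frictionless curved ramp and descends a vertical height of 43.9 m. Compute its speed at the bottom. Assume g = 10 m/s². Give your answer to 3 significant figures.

v = 29.6 m/s

Mechanical energy is conserved (no friction): mgh = ½mv²
v = √(2gh) = √(2 × 10 × 43.9) = √878.00 = 29.63 m/s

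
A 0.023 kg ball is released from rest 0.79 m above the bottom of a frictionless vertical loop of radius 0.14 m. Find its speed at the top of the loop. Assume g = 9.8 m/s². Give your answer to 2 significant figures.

Energy conservation: mgh = ½mv_top² + mg(2r)
v_top² = 2g(h − 2r) = 2(9.8)(0.79 − 0.2800) = 9.996
v_top = 3.162 m/s

v = 3.2 m/s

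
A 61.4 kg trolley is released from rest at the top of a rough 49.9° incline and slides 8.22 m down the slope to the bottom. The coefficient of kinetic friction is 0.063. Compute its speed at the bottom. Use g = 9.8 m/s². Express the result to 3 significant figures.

v = 10.8 m/s

Work–energy: mg(L sinθ) − μ_k(mg cosθ)L = ½mv²
mgh = mgL sinθ = (61.4)(9.8)(8.22)sin49.9° = 3783.4 J
W_f = μ_k mg cosθ · L = (0.063)(61.4)(9.8)cos49.9°·8.22 = 200.7 J
½mv² = 3783.4 − 200.7 = 3582.7 J
v = √(2 × 3582.7/61.4) = 10.80 m/s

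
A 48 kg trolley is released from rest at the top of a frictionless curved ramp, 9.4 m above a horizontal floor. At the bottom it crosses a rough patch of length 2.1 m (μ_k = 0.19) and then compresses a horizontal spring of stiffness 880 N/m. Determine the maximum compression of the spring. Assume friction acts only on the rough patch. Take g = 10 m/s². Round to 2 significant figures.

x = 3.1 m

Initial energy: E₁ = mgh = (48)(10)(9.4) = 4512.0 J
Friction removes W_f = μ_k mg d = (0.19)(48)(10)(2.1) = 191.5 J
Energy reaching the spring: E = 4512.0 − 191.5 = 4320.5 J
At max compression ½kx² = E ⇒ x = √(2E/k) = √(2 × 4320.5/880) = 3.134 m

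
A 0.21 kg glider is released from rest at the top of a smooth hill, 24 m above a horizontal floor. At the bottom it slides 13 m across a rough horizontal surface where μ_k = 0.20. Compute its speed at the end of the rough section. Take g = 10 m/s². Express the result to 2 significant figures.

Energy at the top = energy at the end + work done against friction:
mgh = ½mv² + μ_k m g d
W_f = μ_k mg d = (0.20)(0.21)(10)(13) = 5.460 J
½mv² = mgh − W_f = 50.400 − 5.460 = 44.940 J
v = √(2 × 44.940/0.21) = 20.69 m/s

v = 21 m/s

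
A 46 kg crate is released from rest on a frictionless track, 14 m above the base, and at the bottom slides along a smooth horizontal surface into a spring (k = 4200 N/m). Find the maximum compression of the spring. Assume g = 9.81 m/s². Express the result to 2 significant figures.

At max compression the crate is momentarily at rest: mgh = ½kx²
x = √(2mgh/k) = √(2 × 46 × 9.81 × 14 / 4200) = 1.734 m

x = 1.7 m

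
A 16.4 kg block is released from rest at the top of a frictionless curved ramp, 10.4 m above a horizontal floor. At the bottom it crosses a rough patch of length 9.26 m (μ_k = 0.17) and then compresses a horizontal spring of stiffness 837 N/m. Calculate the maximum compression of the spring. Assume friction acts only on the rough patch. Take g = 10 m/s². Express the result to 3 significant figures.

Initial energy: E₁ = mgh = (16.4)(10)(10.4) = 1705.6 J
Friction removes W_f = μ_k mg d = (0.17)(16.4)(10)(9.26) = 258.2 J
Energy reaching the spring: E = 1705.6 − 258.2 = 1447.4 J
At max compression ½kx² = E ⇒ x = √(2E/k) = √(2 × 1447.4/837) = 1.860 m

x = 1.86 m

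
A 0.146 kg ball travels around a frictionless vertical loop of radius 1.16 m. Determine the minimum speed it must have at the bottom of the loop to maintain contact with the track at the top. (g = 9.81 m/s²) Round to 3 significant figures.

v = 7.54 m/s

At the top: mg = mv_top²/r ⇒ v_top² = gr = 11.38 m²/s²
Energy from bottom to top (height 2r): ½mv_bot² = ½mv_top² + mg(2r)
v_bot² = gr + 4gr = 5gr = 56.90
v_bot = √(5gr) = 7.543 m/s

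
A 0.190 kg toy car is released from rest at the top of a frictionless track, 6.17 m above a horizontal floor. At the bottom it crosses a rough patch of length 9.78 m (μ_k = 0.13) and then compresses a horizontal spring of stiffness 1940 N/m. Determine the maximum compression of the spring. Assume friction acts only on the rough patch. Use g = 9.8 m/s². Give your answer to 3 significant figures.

x = 0.0970 m

Initial energy: E₁ = mgh = (0.190)(9.8)(6.17) = 11.489 J
Friction removes W_f = μ_k mg d = (0.13)(0.190)(9.8)(9.78) = 2.367 J
Energy reaching the spring: E = 11.489 − 2.367 = 9.1212 J
At max compression ½kx² = E ⇒ x = √(2E/k) = √(2 × 9.1212/1940) = 0.09697 m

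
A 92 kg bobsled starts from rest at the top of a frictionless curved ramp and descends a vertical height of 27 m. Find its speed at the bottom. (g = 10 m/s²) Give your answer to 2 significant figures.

Energy conservation between the two points: mgh = ½mv²
v = √(2gh) = √(2 × 10 × 27) = √540.00 = 23.24 m/s

v = 23 m/s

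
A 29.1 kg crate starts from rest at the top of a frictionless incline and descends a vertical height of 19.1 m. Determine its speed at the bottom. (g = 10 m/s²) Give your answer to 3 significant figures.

Mechanical energy is conserved (no friction): mgh = ½mv²
v = √(2gh) = √(2 × 10 × 19.1) = √382.00 = 19.54 m/s

v = 19.5 m/s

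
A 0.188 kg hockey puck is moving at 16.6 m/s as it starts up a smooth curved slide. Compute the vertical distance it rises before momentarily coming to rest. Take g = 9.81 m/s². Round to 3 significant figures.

h = 14.0 m

Setting KE at the bottom equal to PE gained: ½mv² = mgh
h = v²/(2g) = 16.6²/(2 × 9.81) = 14.04 m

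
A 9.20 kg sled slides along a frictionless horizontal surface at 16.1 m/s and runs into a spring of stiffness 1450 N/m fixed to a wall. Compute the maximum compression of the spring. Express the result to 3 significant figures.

x = 1.28 m

Conservation of energy between contact and max compression: ½mv² = ½kx²
x = v√(m/k) = 16.1 × √(9.20/1450) = 1.282 m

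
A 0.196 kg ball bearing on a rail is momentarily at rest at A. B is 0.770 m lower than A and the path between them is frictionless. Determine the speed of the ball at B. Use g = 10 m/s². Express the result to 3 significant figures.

Equating total energy at the two states: mgh = ½mv²
The mass cancels from both sides.
v = √(2gh) = √(2 × 10 × 0.770) = √15.400 = 3.924 m/s

v = 3.92 m/s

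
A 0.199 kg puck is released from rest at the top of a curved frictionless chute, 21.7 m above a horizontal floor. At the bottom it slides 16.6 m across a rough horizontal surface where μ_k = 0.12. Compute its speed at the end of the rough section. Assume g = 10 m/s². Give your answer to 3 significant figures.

v = 19.9 m/s

Energy at the top = energy at the end + work done against friction:
mgh = ½mv² + μ_k m g d
W_f = μ_k mg d = (0.12)(0.199)(10)(16.6) = 3.964 J
½mv² = mgh − W_f = 43.183 − 3.964 = 39.219 J
v = √(2 × 39.219/0.199) = 19.85 m/s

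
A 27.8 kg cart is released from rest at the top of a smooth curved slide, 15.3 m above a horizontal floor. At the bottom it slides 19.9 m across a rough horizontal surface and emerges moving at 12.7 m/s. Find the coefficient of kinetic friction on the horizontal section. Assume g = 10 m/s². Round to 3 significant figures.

Energy at the top = energy at the end + work done against friction:
mgh = ½mv² + μ_k m g d
mgh = 4253.4 J; ½mv² = 2241.9 J
W_f = 4253.4 − 2241.9 = 2011 J
μ_k = W_f/(mg·d) = 2011/(278.0 × 19.9) = 0.3636

μ_k = 0.364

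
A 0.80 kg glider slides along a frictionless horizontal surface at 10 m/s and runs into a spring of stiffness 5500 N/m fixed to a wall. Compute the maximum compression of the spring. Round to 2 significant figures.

x = 0.12 m

All KE is stored as spring PE at maximum compression: ½mv² = ½kx²
x = v√(m/k) = 10 × √(0.80/5500) = 0.1206 m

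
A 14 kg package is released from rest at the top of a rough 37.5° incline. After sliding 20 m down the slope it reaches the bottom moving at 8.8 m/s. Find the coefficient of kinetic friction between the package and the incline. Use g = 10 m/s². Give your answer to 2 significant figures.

mgh = ½mv² + μ_k (mg cosθ) L, with h = L sinθ
mgL sinθ = 1704.5 J; ½mv² = 542.08 J
W_f = 1704.5 − 542.08 = 1162 J
μ_k = W_f/(mg cosθ · L) = 1162/(111.1 × 20) = 0.5233

μ_k = 0.52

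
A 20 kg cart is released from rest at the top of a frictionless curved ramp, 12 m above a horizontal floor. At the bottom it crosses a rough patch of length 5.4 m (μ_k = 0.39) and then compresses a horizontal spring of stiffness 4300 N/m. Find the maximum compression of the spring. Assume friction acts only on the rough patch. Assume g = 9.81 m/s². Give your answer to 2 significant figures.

Initial energy: E₁ = mgh = (20)(9.81)(12) = 2354.4 J
Friction removes W_f = μ_k mg d = (0.39)(20)(9.81)(5.4) = 413.2 J
Energy reaching the spring: E = 2354.4 − 413.2 = 1941.2 J
At max compression ½kx² = E ⇒ x = √(2E/k) = √(2 × 1941.2/4300) = 0.9502 m

x = 0.95 m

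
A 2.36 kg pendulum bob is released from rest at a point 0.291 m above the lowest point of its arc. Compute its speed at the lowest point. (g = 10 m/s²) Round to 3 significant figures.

By conservation of mechanical energy, mgh = ½mv²
v = √(2gh) = √(2 × 10 × 0.291) = √5.8200 = 2.412 m/s

v = 2.41 m/s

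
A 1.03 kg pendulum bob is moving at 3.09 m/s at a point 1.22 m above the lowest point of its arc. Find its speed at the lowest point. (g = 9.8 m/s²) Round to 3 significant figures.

By conservation of mechanical energy, ½mv₀² + mgh = ½mv²
v² = v₀² + 2gh = (3.09)² + 2(9.8)(1.22) = 33.460
v = √33.460 = 5.784 m/s

v = 5.78 m/s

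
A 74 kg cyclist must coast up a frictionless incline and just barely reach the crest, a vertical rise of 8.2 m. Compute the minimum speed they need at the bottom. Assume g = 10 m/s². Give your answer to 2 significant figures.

At the top they are momentarily at rest, so all KE converts to PE: ½mv² = mgh
v = √(2gh) = √(2 × 10 × 8.2) = 12.81 m/s

v = 13 m/s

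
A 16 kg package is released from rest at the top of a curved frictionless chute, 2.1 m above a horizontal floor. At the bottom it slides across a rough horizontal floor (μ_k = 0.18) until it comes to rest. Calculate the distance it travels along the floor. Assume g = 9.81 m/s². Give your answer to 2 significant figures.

Energy bookkeeping (friction removes W_f = μ_k N d):
At rest all PE has been dissipated by friction: mgh = μ_k m g d
d = h/μ_k = 2.1/0.18 = 11.67 m

d = 12 m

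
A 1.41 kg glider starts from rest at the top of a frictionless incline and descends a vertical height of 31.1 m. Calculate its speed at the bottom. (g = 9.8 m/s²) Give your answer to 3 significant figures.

v = 24.7 m/s

Equating total energy at the two states: mgh = ½mv²
v = √(2gh) = √(2 × 9.8 × 31.1) = √609.56 = 24.69 m/s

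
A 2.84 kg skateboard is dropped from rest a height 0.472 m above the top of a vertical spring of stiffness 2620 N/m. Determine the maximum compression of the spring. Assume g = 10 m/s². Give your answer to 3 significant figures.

x = 0.113 m

Measuring PE from the top of the relaxed spring, at max compression the skateboard has dropped H + x with zero KE, so:
mg(H + x) = ½kx²
½(2620)x² − (2.84)(10)x − (2.84)(10)(0.472) = 0
1310x² − 28.40x − 13.40 = 0
x = [28.40 + √(806.6 + 70241)]/(2 × 1310) = 0.1126 m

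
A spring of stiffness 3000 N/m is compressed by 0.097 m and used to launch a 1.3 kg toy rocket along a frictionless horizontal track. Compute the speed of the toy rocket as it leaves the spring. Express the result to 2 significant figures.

Conservation of energy: ½kx² = ½mv²
v = x√(k/m) = 0.097 × √(3000/1.3) = 4.660 m/s

v = 4.7 m/s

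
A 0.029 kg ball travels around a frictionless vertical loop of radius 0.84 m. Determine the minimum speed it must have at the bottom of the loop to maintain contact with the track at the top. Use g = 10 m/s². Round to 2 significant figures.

At the top: mg = mv_top²/r ⇒ v_top² = gr = 8.400 m²/s²
Energy from bottom to top (height 2r): ½mv_bot² = ½mv_top² + mg(2r)
v_bot² = gr + 4gr = 5gr = 42.00
v_bot = √(5gr) = 6.481 m/s

v = 6.5 m/s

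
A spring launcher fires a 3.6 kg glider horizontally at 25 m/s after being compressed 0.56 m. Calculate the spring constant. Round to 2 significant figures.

Energy stored in the spring equals the launch KE: ½kx² = ½mv²
k = mv²/x² = (3.6)(25)²/(0.56)² = 7175 N/m

k = 7200 N/m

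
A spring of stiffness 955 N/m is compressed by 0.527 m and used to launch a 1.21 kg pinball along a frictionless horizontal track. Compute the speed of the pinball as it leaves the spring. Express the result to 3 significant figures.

v = 14.8 m/s

Spring PE converts entirely to kinetic energy: ½kx² = ½mv²
v = x√(k/m) = 0.527 × √(955/1.21) = 14.81 m/s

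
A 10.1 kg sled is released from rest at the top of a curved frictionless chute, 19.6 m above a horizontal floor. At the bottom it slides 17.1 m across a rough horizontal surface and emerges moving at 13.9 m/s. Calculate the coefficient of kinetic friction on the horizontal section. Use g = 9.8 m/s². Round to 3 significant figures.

Applying the work–energy principle:
mgh = ½mv² + μ_k m g d
mgh = 1940.0 J; ½mv² = 975.71 J
W_f = 1940.0 − 975.71 = 964.3 J
μ_k = W_f/(mg·d) = 964.3/(98.98 × 17.1) = 0.5697

μ_k = 0.570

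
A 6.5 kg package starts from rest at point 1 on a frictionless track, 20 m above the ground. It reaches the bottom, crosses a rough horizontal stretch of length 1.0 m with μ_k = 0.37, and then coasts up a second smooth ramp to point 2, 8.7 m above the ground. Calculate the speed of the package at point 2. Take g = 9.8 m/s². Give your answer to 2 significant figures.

v = 15 m/s

Energy at 1: mgh₁ = (6.5)(9.8)(20) = 1274.0 J
Friction loss: W_f = μ_k mg d = 23.57 J
At 2: ½mv² + mgh₂ = mgh₁ − W_f
½mv² = 1274.0 − 23.57 − 554.19 = 696.24 J
v = √(2 × 696.24/6.5) = 14.64 m/s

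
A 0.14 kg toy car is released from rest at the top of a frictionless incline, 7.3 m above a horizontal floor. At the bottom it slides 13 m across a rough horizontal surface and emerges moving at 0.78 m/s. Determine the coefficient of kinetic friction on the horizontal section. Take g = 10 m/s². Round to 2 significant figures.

Applying the work–energy principle:
mgh = ½mv² + μ_k m g d
mgh = 10.220 J; ½mv² = 0.042588 J
W_f = 10.220 − 0.042588 = 10.18 J
μ_k = W_f/(mg·d) = 10.18/(1.400 × 13) = 0.5592

μ_k = 0.56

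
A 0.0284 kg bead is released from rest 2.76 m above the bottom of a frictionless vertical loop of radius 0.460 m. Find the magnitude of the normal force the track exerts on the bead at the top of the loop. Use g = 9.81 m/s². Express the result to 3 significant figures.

N = 1.95 N

Energy from release to top (height 2r): mgh = ½mv_top² + mg(2r)
v_top² = 2g(h − 2r) = 2(9.81)(2.76 − 0.9200) = 36.101 m²/s²
At the top, both N and weight point toward the centre: N + mg = mv_top²/r
N = m(v_top²/r − g) = 0.0284(36.101/0.460 − 9.81) = 1.950 N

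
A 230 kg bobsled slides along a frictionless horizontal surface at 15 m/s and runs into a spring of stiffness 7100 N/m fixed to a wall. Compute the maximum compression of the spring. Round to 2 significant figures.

x = 2.7 m

At max compression the bobsled is momentarily at rest: ½mv² = ½kx²
x = v√(m/k) = 15 × √(230/7100) = 2.700 m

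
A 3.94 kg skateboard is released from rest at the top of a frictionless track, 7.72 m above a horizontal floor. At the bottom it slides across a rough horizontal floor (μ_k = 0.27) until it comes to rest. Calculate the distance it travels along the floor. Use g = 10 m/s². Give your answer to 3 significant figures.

d = 28.6 m

Energy bookkeeping (friction removes W_f = μ_k N d):
At rest all PE has been dissipated by friction: mgh = μ_k m g d
d = h/μ_k = 7.72/0.27 = 28.59 m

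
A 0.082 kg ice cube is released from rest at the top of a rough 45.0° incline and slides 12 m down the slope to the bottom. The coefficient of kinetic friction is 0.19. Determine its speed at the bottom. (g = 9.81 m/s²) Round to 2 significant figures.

Taking the bottom as reference, mgh = ½mv² + μ_k N L with h = L sinθ, N = mg cosθ:
mgh = mgL sinθ = (0.082)(9.81)(12)sin45.0° = 6.8257 J
W_f = μ_k mg cosθ · L = (0.19)(0.082)(9.81)cos45.0°·12 = 1.297 J
½mv² = 6.8257 − 1.297 = 5.5288 J
v = √(2 × 5.5288/0.082) = 11.61 m/s

v = 12 m/s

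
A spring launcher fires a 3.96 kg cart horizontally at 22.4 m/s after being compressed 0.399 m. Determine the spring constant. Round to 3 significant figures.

Energy stored in the spring equals the launch KE: ½kx² = ½mv²
k = mv²/x² = (3.96)(22.4)²/(0.399)² = 12481 N/m

k = 12500 N/m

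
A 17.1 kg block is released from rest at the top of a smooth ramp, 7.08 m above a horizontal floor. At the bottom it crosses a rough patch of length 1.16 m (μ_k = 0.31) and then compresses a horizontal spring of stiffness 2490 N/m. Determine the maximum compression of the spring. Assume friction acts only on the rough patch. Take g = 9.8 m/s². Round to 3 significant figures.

Initial energy: E₁ = mgh = (17.1)(9.8)(7.08) = 1186.5 J
Friction removes W_f = μ_k mg d = (0.31)(17.1)(9.8)(1.16) = 60.26 J
Energy reaching the spring: E = 1186.5 − 60.26 = 1126.2 J
At max compression ½kx² = E ⇒ x = √(2E/k) = √(2 × 1126.2/2490) = 0.9511 m

x = 0.951 m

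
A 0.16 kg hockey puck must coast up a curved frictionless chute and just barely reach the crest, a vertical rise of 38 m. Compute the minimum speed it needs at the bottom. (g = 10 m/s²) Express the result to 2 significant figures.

At the top it is momentarily at rest, so all KE converts to PE: ½mv² = mgh
v = √(2gh) = √(2 × 10 × 38) = 27.57 m/s

v = 28 m/s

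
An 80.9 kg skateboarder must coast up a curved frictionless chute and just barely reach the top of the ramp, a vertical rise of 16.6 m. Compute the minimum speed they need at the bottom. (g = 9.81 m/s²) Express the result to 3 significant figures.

At the top they are momentarily at rest, so all KE converts to PE: ½mv² = mgh
v = √(2gh) = √(2 × 9.81 × 16.6) = 18.05 m/s

v = 18.0 m/s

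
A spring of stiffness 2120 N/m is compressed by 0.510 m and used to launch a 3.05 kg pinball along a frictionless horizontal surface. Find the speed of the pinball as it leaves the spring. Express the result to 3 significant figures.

v = 13.4 m/s

Conservation of energy: ½kx² = ½mv²
v = x√(k/m) = 0.510 × √(2120/3.05) = 13.45 m/s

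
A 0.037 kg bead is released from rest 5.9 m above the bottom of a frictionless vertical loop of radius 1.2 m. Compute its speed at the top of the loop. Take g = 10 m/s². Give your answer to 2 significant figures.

Energy conservation: mgh = ½mv_top² + mg(2r)
v_top² = 2g(h − 2r) = 2(10)(5.9 − 2.400) = 70.00
v_top = 8.367 m/s

v = 8.4 m/s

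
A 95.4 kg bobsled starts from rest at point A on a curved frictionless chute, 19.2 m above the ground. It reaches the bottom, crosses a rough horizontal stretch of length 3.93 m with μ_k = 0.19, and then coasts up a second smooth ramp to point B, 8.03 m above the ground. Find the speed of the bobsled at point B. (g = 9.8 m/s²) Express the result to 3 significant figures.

v = 14.3 m/s

Energy at A: mgh₁ = (95.4)(9.8)(19.2) = 17950 J
Friction loss: W_f = μ_k mg d = 698.1 J
At B: ½mv² + mgh₂ = mgh₁ − W_f
½mv² = 17950 − 698.1 − 7507.4 = 9745.0 J
v = √(2 × 9745.0/95.4) = 14.29 m/s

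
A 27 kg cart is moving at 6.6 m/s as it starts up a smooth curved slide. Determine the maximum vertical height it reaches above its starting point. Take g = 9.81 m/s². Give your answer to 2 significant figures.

Setting KE at the bottom equal to PE gained: ½mv² = mgh
h = v²/(2g) = 6.6²/(2 × 9.81) = 2.220 m

h = 2.2 m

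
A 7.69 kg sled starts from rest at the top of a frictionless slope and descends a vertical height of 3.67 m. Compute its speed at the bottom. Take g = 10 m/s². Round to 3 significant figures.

v = 8.57 m/s

Energy conservation between the two points: mgh = ½mv²
v = √(2gh) = √(2 × 10 × 3.67) = √73.400 = 8.567 m/s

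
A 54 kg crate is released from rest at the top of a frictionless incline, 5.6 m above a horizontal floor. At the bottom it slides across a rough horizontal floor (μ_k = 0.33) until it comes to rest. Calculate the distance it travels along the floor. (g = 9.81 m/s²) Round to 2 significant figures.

Energy at the top = energy at the end + work done against friction:
At rest all PE has been dissipated by friction: mgh = μ_k m g d
d = h/μ_k = 5.6/0.33 = 16.97 m

d = 17 m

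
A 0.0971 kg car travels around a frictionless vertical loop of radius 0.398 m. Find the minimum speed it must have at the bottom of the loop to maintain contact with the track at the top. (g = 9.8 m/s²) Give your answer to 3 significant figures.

At the top: mg = mv_top²/r ⇒ v_top² = gr = 3.900 m²/s²
Energy from bottom to top (height 2r): ½mv_bot² = ½mv_top² + mg(2r)
v_bot² = gr + 4gr = 5gr = 19.50
v_bot = √(5gr) = 4.416 m/s

v = 4.42 m/s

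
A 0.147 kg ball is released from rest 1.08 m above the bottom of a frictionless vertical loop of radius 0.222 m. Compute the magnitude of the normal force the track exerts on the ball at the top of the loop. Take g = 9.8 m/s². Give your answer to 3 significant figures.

Energy from release to top (height 2r): mgh = ½mv_top² + mg(2r)
v_top² = 2g(h − 2r) = 2(9.8)(1.08 − 0.4440) = 12.466 m²/s²
At the top, both N and weight point toward the centre: N + mg = mv_top²/r
N = m(v_top²/r − g) = 0.147(12.466/0.222 − 9.8) = 6.814 N

N = 6.81 N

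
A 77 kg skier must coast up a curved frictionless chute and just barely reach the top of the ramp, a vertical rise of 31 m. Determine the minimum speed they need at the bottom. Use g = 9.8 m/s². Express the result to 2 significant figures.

At the top they are momentarily at rest, so all KE converts to PE: ½mv² = mgh
v = √(2gh) = √(2 × 9.8 × 31) = 24.65 m/s

v = 25 m/s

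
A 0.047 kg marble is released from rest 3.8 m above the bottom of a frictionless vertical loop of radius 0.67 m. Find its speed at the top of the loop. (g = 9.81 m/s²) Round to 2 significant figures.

Energy conservation: mgh = ½mv_top² + mg(2r)
v_top² = 2g(h − 2r) = 2(9.81)(3.8 − 1.340) = 48.27
v_top = 6.947 m/s

v = 6.9 m/s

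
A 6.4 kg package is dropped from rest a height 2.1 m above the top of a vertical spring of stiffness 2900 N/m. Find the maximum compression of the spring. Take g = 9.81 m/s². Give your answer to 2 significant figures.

Measuring PE from the top of the relaxed spring, at max compression the package has dropped H + x with zero KE, so:
mg(H + x) = ½kx²
½(2900)x² − (6.4)(9.81)x − (6.4)(9.81)(2.1) = 0
1450x² − 62.78x − 131.8 = 0
x = [62.78 + √(3942 + 764709)]/(2 × 1450) = 0.3240 m

x = 0.32 m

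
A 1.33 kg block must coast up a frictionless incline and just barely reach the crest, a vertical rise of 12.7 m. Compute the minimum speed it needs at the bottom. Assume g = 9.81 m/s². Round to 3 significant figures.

v = 15.8 m/s

At the top it is momentarily at rest, so all KE converts to PE: ½mv² = mgh
v = √(2gh) = √(2 × 9.81 × 12.7) = 15.79 m/s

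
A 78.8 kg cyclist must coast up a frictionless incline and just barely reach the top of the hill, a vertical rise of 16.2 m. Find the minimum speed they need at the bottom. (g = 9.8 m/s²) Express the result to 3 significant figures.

At the top they are momentarily at rest, so all KE converts to PE: ½mv² = mgh
v = √(2gh) = √(2 × 9.8 × 16.2) = 17.82 m/s

v = 17.8 m/s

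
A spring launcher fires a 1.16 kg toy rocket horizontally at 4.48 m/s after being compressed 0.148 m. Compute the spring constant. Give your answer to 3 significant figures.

k = 1060 N/m

½kx² = ½mv²
k = mv²/x² = (1.16)(4.48)²/(0.148)² = 1063 N/m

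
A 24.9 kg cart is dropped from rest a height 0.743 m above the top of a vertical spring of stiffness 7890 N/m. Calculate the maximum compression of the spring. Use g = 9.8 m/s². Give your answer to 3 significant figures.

x = 0.248 m

Take the reference level at the top of the uncompressed spring. At max compression the cart has fallen H + x and is momentarily at rest:
mg(H + x) = ½kx²
½(7890)x² − (24.9)(9.8)x − (24.9)(9.8)(0.743) = 0
3945x² − 244.0x − 181.3 = 0
x = [244.0 + √(59546 + 2.8610e+06)]/(2 × 3945) = 0.2475 m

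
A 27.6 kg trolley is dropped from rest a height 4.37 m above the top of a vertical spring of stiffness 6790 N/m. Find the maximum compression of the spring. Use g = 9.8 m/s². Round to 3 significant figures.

Take the reference level at the top of the uncompressed spring. At max compression the trolley has fallen H + x and is momentarily at rest:
mg(H + x) = ½kx²
½(6790)x² − (27.6)(9.8)x − (27.6)(9.8)(4.37) = 0
3395x² − 270.5x − 1182 = 0
x = [270.5 + √(73159 + 1.6052e+07)]/(2 × 3395) = 0.6312 m

x = 0.631 m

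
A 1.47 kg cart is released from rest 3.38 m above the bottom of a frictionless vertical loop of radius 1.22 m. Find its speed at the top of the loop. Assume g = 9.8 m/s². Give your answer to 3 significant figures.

v = 4.29 m/s

Energy conservation: mgh = ½mv_top² + mg(2r)
v_top² = 2g(h − 2r) = 2(9.8)(3.38 − 2.440) = 18.42
v_top = 4.292 m/s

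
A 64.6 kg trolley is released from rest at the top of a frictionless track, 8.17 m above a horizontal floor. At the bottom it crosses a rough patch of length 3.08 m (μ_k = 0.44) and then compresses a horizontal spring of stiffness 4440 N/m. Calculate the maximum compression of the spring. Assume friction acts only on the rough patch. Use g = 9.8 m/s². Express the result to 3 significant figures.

Initial energy: E₁ = mgh = (64.6)(9.8)(8.17) = 5172.3 J
Friction removes W_f = μ_k mg d = (0.44)(64.6)(9.8)(3.08) = 858.0 J
Energy reaching the spring: E = 5172.3 − 858.0 = 4314.3 J
At max compression ½kx² = E ⇒ x = √(2E/k) = √(2 × 4314.3/4440) = 1.394 m

x = 1.39 m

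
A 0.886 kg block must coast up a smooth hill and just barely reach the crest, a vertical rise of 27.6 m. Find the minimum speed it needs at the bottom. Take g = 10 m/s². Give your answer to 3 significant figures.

At the top it is momentarily at rest, so all KE converts to PE: ½mv² = mgh
v = √(2gh) = √(2 × 10 × 27.6) = 23.49 m/s

v = 23.5 m/s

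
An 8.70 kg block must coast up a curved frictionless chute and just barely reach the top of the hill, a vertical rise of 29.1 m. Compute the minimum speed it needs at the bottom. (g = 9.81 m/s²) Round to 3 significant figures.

v = 23.9 m/s

At the top it is momentarily at rest, so all KE converts to PE: ½mv² = mgh
v = √(2gh) = √(2 × 9.81 × 29.1) = 23.89 m/s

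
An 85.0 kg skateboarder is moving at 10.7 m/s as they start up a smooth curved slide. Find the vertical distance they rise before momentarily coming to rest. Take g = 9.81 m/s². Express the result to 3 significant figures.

Setting KE at the bottom equal to PE gained: ½mv² = mgh
h = v²/(2g) = 10.7²/(2 × 9.81) = 5.835 m

h = 5.84 m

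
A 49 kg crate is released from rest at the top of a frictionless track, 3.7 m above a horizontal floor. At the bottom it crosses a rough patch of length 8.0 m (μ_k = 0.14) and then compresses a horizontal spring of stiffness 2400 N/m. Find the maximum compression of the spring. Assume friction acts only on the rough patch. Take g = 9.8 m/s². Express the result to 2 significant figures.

x = 1.0 m

Initial energy: E₁ = mgh = (49)(9.8)(3.7) = 1776.7 J
Friction removes W_f = μ_k mg d = (0.14)(49)(9.8)(8.0) = 537.8 J
Energy reaching the spring: E = 1776.7 − 537.8 = 1238.9 J
At max compression ½kx² = E ⇒ x = √(2E/k) = √(2 × 1238.9/2400) = 1.016 m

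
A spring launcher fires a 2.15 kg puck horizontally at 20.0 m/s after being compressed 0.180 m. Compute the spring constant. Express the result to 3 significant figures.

k = 26500 N/m

Energy stored in the spring equals the launch KE: ½kx² = ½mv²
k = mv²/x² = (2.15)(20.0)²/(0.180)² = 26543 N/m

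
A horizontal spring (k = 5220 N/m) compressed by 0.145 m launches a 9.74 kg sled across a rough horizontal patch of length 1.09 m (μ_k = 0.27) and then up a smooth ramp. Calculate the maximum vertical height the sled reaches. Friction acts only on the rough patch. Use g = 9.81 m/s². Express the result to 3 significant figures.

h = 0.280 m

Spring energy: E₀ = ½kx² = ½(5220)(0.145)² = 54.875 J
Friction: W_f = μ_k mg d = (0.27)(9.74)(9.81)(1.09) = 28.12 J
Energy at base of ramp: E = 54.875 − 28.12 = 26.755 J
At max height all remaining energy is PE: mgh = E ⇒ h = E/(mg) = 26.755/(9.74 × 9.81) = 0.2800 m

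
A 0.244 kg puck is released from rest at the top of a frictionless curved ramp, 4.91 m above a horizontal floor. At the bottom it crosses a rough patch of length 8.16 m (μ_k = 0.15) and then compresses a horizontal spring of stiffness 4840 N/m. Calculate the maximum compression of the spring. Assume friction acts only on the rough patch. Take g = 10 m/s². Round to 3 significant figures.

x = 0.0610 m

Initial energy: E₁ = mgh = (0.244)(10)(4.91) = 11.980 J
Friction removes W_f = μ_k mg d = (0.15)(0.244)(10)(8.16) = 2.987 J
Energy reaching the spring: E = 11.980 − 2.987 = 8.9938 J
At max compression ½kx² = E ⇒ x = √(2E/k) = √(2 × 8.9938/4840) = 0.06096 m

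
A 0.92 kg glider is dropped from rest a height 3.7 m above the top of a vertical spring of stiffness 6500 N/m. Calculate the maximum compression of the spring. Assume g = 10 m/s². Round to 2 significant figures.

x = 0.10 m

Take the reference level at the top of the uncompressed spring. At max compression the glider has fallen H + x and is momentarily at rest:
mg(H + x) = ½kx²
½(6500)x² − (0.92)(10)x − (0.92)(10)(3.7) = 0
3250x² − 9.200x − 34.04 = 0
x = [9.200 + √(84.64 + 442520)]/(2 × 3250) = 0.1038 m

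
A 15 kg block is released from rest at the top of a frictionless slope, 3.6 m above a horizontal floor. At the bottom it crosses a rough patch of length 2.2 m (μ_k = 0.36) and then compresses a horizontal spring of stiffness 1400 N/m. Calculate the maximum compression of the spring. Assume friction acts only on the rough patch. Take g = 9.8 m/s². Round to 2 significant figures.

Initial energy: E₁ = mgh = (15)(9.8)(3.6) = 529.20 J
Friction removes W_f = μ_k mg d = (0.36)(15)(9.8)(2.2) = 116.4 J
Energy reaching the spring: E = 529.20 − 116.4 = 412.78 J
At max compression ½kx² = E ⇒ x = √(2E/k) = √(2 × 412.78/1400) = 0.7679 m

x = 0.77 m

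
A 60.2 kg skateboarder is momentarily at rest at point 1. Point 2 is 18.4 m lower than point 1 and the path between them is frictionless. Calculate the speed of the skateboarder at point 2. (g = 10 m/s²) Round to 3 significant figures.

By conservation of mechanical energy, mgh = ½mv²
v = √(2gh) = √(2 × 10 × 18.4) = √368.00 = 19.18 m/s

v = 19.2 m/s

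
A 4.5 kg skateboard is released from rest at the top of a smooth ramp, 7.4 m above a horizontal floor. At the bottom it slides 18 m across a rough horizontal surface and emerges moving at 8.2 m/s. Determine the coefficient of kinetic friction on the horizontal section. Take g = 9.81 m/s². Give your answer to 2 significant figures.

μ_k = 0.22

Applying the work–energy principle:
mgh = ½mv² + μ_k m g d
mgh = 326.67 J; ½mv² = 151.29 J
W_f = 326.67 − 151.29 = 175.4 J
μ_k = W_f/(mg·d) = 175.4/(44.15 × 18) = 0.2207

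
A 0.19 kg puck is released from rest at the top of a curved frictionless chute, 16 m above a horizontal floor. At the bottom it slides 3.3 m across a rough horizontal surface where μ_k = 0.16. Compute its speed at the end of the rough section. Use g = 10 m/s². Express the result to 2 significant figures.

Energy at the top = energy at the end + work done against friction:
mgh = ½mv² + μ_k m g d
W_f = μ_k mg d = (0.16)(0.19)(10)(3.3) = 1.003 J
½mv² = mgh − W_f = 30.400 − 1.003 = 29.397 J
v = √(2 × 29.397/0.19) = 17.59 m/s

v = 18 m/s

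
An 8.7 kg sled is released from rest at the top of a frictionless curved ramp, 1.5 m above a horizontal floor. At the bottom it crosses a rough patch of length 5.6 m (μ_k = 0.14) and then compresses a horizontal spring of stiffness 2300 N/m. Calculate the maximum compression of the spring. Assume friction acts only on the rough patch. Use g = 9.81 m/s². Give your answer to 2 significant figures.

Initial energy: E₁ = mgh = (8.7)(9.81)(1.5) = 128.02 J
Friction removes W_f = μ_k mg d = (0.14)(8.7)(9.81)(5.6) = 66.91 J
Energy reaching the spring: E = 128.02 − 66.91 = 61.108 J
At max compression ½kx² = E ⇒ x = √(2E/k) = √(2 × 61.108/2300) = 0.2305 m

x = 0.23 m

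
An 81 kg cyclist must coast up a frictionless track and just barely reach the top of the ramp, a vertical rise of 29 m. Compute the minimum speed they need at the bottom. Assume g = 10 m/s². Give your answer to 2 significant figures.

At the top they are momentarily at rest, so all KE converts to PE: ½mv² = mgh
v = √(2gh) = √(2 × 10 × 29) = 24.08 m/s

v = 24 m/s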